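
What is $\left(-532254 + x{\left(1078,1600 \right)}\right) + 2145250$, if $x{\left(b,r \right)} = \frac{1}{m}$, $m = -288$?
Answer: $\frac{464542847}{288} \approx 1.613 \cdot 10^{6}$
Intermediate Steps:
$x{\left(b,r \right)} = - \frac{1}{288}$ ($x{\left(b,r \right)} = \frac{1}{-288} = - \frac{1}{288}$)
$\left(-532254 + x{\left(1078,1600 \right)}\right) + 2145250 = \left(-532254 - \frac{1}{288}\right) + 2145250 = - \frac{153289153}{288} + 2145250 = \frac{464542847}{288}$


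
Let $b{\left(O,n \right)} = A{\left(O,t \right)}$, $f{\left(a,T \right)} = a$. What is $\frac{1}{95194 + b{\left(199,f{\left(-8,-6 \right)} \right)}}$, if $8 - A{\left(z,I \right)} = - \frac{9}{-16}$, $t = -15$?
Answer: $\frac{16}{1523223} \approx 1.0504 \cdot 10^{-5}$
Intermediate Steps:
$A{\left(z,I \right)} = \frac{119}{16}$ ($A{\left(z,I \right)} = 8 - - \frac{9}{-16} = 8 - \left(-9\right) \left(- \frac{1}{16}\right) = 8 - \frac{9}{16} = \frac{119}{16}$)
$b{\left(O,n \right)} = \frac{119}{16}$
$\frac{1}{95194 + b{\left(199,f{\left(-8,-6 \right)} \right)}} = \frac{1}{95194 + \frac{119}{16}} = \frac{1}{\frac{1523223}{16}} = \frac{16}{1523223}$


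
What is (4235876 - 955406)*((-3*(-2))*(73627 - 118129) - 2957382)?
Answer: -10577527785180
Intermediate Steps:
(4235876 - 955406)*((-3*(-2))*(73627 - 118129) - 2957382) = 3280470*(6*(-44502) - 2957382) = 3280470*(-267012 - 2957382) = 3280470*(-3224394) = -10577527785180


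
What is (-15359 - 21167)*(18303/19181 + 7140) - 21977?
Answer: -5003411247055/19181 ≈ -2.6085e+8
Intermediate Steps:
(-15359 - 21167)*(18303/19181 + 7140) - 21977 = -36526*(18303*(1/19181) + 7140) - 21977 = -36526*(18303/19181 + 7140) - 21977 = -36526*136970643/19181 - 21977 = -5002989706218/19181 - 21977 = -5003411247055/19181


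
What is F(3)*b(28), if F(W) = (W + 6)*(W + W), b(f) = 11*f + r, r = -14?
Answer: 15876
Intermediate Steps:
b(f) = -14 + 11*f (b(f) = 11*f - 14 = -14 + 11*f)
F(W) = 2*W*(6 + W) (F(W) = (6 + W)*(2*W) = 2*W*(6 + W))
F(3)*b(28) = (2*3*(6 + 3))*(-14 + 11*28) = (2*3*9)*(-14 + 308) = 54*294 = 15876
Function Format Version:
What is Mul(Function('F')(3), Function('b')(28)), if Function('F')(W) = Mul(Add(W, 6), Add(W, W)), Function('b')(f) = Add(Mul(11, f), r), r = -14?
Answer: 15876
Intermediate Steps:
Function('b')(f) = Add(-14, Mul(11, f)) (Function('b')(f) = Add(Mul(11, f), -14) = Add(-14, Mul(11, f)))
Function('F')(W) = Mul(2, W, Add(6, W)) (Function('F')(W) = Mul(Add(6, W), Mul(2, W)) = Mul(2, W, Add(6, W)))
Mul(Function('F')(3), Function('b')(28)) = Mul(Mul(2, 3, Add(6, 3)), Add(-14, Mul(11, 28))) = Mul(Mul(2, 3, 9), Add(-14, 308)) = Mul(54, 294) = 15876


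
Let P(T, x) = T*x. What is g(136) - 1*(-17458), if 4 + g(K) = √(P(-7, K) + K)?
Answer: 17454 + 4*I*√51 ≈ 17454.0 + 28.566*I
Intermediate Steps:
g(K) = -4 + √6*√(-K) (g(K) = -4 + √(-7*K + K) = -4 + √(-6*K) = -4 + √6*√(-K))
g(136) - 1*(-17458) = (-4 + √6*√(-1*136)) - 1*(-17458) = (-4 + √6*√(-136)) + 17458 = (-4 + √6*(2*I*√34)) + 17458 = (-4 + 4*I*√51) + 17458 = 17454 + 4*I*√51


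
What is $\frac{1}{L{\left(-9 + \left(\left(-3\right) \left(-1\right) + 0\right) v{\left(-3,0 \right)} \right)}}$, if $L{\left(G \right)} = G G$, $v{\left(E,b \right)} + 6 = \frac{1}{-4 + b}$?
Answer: $\frac{16}{12321} \approx 0.0012986$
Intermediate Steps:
$v{\left(E,b \right)} = -6 + \frac{1}{-4 + b}$
$L{\left(G \right)} = G^{2}$
$\frac{1}{L{\left(-9 + \left(\left(-3\right) \left(-1\right) + 0\right) v{\left(-3,0 \right)} \right)}} = \frac{1}{\left(-9 + \left(\left(-3\right) \left(-1\right) + 0\right) \frac{25 - 0}{-4 + 0}\right)^{2}} = \frac{1}{\left(-9 + \left(3 + 0\right) \frac{25 + 0}{-4}\right)^{2}} = \frac{1}{\left(-9 + 3 \left(\left(- \frac{1}{4}\right) 25\right)\right)^{2}} = \frac{1}{\left(-9 + 3 \left(- \frac{25}{4}\right)\right)^{2}} = \frac{1}{\left(-9 - \frac{75}{4}\right)^{2}} = \frac{1}{\left(- \frac{111}{4}\right)^{2}} = \frac{1}{\frac{12321}{16}} = \frac{16}{12321}$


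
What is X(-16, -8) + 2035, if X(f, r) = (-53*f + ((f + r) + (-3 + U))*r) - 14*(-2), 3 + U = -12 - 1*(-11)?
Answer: 3159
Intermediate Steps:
U = -4 (U = -3 + (-12 - 1*(-11)) = -3 + (-12 + 11) = -3 - 1 = -4)
X(f, r) = 28 - 53*f + r*(-7 + f + r) (X(f, r) = (-53*f + ((f + r) + (-3 - 4))*r) - 14*(-2) = (-53*f + ((f + r) - 7)*r) + 28 = (-53*f + (-7 + f + r)*r) + 28 = (-53*f + r*(-7 + f + r)) + 28 = 28 - 53*f + r*(-7 + f + r))
X(-16, -8) + 2035 = (28 + (-8)**2 - 53*(-16) - 7*(-8) - 16*(-8)) + 2035 = (28 + 64 + 848 + 56 + 128) + 2035 = 1124 + 2035 = 3159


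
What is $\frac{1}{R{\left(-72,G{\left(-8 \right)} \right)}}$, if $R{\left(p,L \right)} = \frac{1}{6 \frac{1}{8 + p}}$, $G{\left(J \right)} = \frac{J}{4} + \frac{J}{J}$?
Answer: $- \frac{3}{32} \approx -0.09375$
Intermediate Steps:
$G{\left(J \right)} = 1 + \frac{J}{4}$ ($G{\left(J \right)} = J \frac{1}{4} + 1 = \frac{J}{4} + 1 = 1 + \frac{J}{4}$)
$R{\left(p,L \right)} = \frac{4}{3} + \frac{p}{6}$
$\frac{1}{R{\left(-72,G{\left(-8 \right)} \right)}} = \frac{1}{\frac{4}{3} + \frac{1}{6} \left(-72\right)} = \frac{1}{\frac{4}{3} - 12} = \frac{1}{- \frac{32}{3}} = - \frac{3}{32}$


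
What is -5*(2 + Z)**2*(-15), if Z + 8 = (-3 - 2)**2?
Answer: 27075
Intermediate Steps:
Z = 17 (Z = -8 + (-3 - 2)**2 = -8 + (-5)**2 = -8 + 25 = 17)
-5*(2 + Z)**2*(-15) = -5*(2 + 17)**2*(-15) = -5*19**2*(-15) = -5*361*(-15) = -1805*(-15) = 27075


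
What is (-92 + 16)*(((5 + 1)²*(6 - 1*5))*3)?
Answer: -8208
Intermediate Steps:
(-92 + 16)*(((5 + 1)²*(6 - 1*5))*3) = -76*6²*(6 - 5)*3 = -76*36*1*3 = -2736*3 = -76*108 = -8208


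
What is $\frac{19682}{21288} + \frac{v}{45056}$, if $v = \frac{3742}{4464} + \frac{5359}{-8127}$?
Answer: $\frac{6770203748965}{7322603323392} \approx 0.92456$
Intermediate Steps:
$v = \frac{360481}{2015496}$ ($v = 3742 \cdot \frac{1}{4464} + 5359 \left(- \frac{1}{8127}\right) = \frac{1871}{2232} - \frac{5359}{8127} = \frac{360481}{2015496} \approx 0.17885$)
$\frac{19682}{21288} + \frac{v}{45056} = \frac{19682}{21288} + \frac{360481}{2015496 \cdot 45056} = 19682 \cdot \frac{1}{21288} + \frac{360481}{2015496} \cdot \frac{1}{45056} = \frac{9841}{10644} + \frac{32771}{8255471616} = \frac{6770203748965}{7322603323392}$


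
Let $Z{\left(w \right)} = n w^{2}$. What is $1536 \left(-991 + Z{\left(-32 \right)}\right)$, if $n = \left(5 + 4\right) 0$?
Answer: $-1522176$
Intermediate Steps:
$n = 0$ ($n = 9 \cdot 0 = 0$)
$Z{\left(w \right)} = 0$ ($Z{\left(w \right)} = 0 w^{2} = 0$)
$1536 \left(-991 + Z{\left(-32 \right)}\right) = 1536 \left(-991 + 0\right) = 1536 \left(-991\right) = -1522176$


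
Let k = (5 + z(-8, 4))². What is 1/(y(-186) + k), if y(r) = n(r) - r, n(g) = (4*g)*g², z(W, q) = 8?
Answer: -1/25739069 ≈ -3.8851e-8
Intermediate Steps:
k = 169 (k = (5 + 8)² = 13² = 169)
n(g) = 4*g³
y(r) = -r + 4*r³ (y(r) = 4*r³ - r = -r + 4*r³)
1/(y(-186) + k) = 1/((-1*(-186) + 4*(-186)³) + 169) = 1/((186 + 4*(-6434856)) + 169) = 1/((186 - 25739424) + 169) = 1/(-25739238 + 169) = 1/(-25739069) = -1/25739069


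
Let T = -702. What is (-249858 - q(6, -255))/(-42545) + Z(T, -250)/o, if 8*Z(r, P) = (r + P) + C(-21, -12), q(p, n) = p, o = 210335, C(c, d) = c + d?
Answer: 84079849739/14317924120 ≈ 5.8723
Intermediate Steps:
Z(r, P) = -33/8 + P/8 + r/8 (Z(r, P) = ((r + P) + (-21 - 12))/8 = ((P + r) - 33)/8 = (-33 + P + r)/8 = -33/8 + P/8 + r/8)
(-249858 - q(6, -255))/(-42545) + Z(T, -250)/o = (-249858 - 1*6)/(-42545) + (-33/8 + (⅛)*(-250) + (⅛)*(-702))/210335 = (-249858 - 6)*(-1/42545) + (-33/8 - 125/4 - 351/4)*(1/210335) = -249864*(-1/42545) - 985/8*1/210335 = 249864/42545 - 197/336536 = 84079849739/14317924120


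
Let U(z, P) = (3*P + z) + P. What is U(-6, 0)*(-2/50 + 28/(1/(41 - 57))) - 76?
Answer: 65306/25 ≈ 2612.2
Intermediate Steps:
U(z, P) = z + 4*P (U(z, P) = (z + 3*P) + P = z + 4*P)
U(-6, 0)*(-2/50 + 28/(1/(41 - 57))) - 76 = (-6 + 4*0)*(-2/50 + 28/(1/(41 - 57))) - 76 = (-6 + 0)*(-2*1/50 + 28/(1/(-16))) - 76 = -6*(-1/25 + 28/(-1/16)) - 76 = -6*(-1/25 + 28*(-16)) - 76 = -6*(-1/25 - 448) - 76 = -6*(-11201/25) - 76 = 67206/25 - 76 = 65306/25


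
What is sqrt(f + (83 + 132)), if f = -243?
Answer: 2*I*sqrt(7) ≈ 5.2915*I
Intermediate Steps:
sqrt(f + (83 + 132)) = sqrt(-243 + (83 + 132)) = sqrt(-243 + 215) = sqrt(-28) = 2*I*sqrt(7)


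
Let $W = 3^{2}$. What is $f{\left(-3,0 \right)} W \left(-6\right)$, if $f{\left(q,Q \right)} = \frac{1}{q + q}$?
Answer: $9$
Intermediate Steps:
$W = 9$
$f{\left(q,Q \right)} = \frac{1}{2 q}$
$f{\left(-3,0 \right)} W \left(-6\right) = \frac{1}{2 \left(-3\right)} 9 \left(-6\right) = \frac{1}{2} \left(- \frac{1}{3}\right) 9 \left(-6\right) = \left(- \frac{1}{6}\right) 9 \left(-6\right) = \left(- \frac{3}{2}\right) \left(-6\right) = 9$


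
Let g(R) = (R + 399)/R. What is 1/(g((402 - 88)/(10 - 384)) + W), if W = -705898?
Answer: -157/110900442 ≈ -1.4157e-6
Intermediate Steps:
g(R) = (399 + R)/R
1/(g((402 - 88)/(10 - 384)) + W) = 1/((399 + (402 - 88)/(10 - 384))/(((402 - 88)/(10 - 384))) - 705898) = 1/((399 + 314/(-374))/((314/(-374))) - 705898) = 1/((399 + 314*(-1/374))/((314*(-1/374))) - 705898) = 1/((399 - 157/187)/(-157/187) - 705898) = 1/(-187/157*74456/187 - 705898) = 1/(-74456/157 - 705898) = 1/(-110900442/157) = -157/110900442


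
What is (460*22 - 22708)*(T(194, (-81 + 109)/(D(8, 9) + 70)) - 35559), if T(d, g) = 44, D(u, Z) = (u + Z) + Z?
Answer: 447062820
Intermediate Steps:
D(u, Z) = u + 2*Z (D(u, Z) = (Z + u) + Z = u + 2*Z)
(460*22 - 22708)*(T(194, (-81 + 109)/(D(8, 9) + 70)) - 35559) = (460*22 - 22708)*(44 - 35559) = (10120 - 22708)*(-35515) = -12588*(-35515) = 447062820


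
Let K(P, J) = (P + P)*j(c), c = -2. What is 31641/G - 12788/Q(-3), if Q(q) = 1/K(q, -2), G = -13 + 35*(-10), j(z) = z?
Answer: -18578723/121 ≈ -1.5354e+5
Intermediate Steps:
K(P, J) = -4*P (K(P, J) = (P + P)*(-2) = (2*P)*(-2) = -4*P)
G = -363 (G = -13 - 350 = -363)
Q(q) = -1/(4*q) (Q(q) = 1/(-4*q) = -1/(4*q))
31641/G - 12788/Q(-3) = 31641/(-363) - 12788/((-1/4/(-3))) = 31641*(-1/363) - 12788/((-1/4*(-1/3))) = -10547/121 - 12788/1/12 = -10547/121 - 12788*12 = -10547/121 - 153456 = -18578723/121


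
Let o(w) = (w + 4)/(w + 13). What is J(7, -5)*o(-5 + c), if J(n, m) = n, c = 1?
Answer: 0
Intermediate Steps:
o(w) = (4 + w)/(13 + w)
J(7, -5)*o(-5 + c) = 7*((4 + (-5 + 1))/(13 + (-5 + 1))) = 7*((4 - 4)/(13 - 4)) = 7*(0/9) = 7*((⅑)*0) = 7*0 = 0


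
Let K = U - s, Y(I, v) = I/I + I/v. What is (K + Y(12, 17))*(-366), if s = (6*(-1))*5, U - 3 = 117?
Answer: -943914/17 ≈ -55524.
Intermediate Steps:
U = 120 (U = 3 + 117 = 120)
s = -30 (s = -6*5 = -30)
Y(I, v) = 1 + I/v
K = 150 (K = 120 - 1*(-30) = 120 + 30 = 150)
(K + Y(12, 17))*(-366) = (150 + (12 + 17)/17)*(-366) = (150 + (1/17)*29)*(-366) = (150 + 29/17)*(-366) = (2579/17)*(-366) = -943914/17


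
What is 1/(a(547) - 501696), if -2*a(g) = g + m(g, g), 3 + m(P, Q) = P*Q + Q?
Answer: -1/651846 ≈ -1.5341e-6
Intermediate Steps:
m(P, Q) = -3 + Q + P*Q (m(P, Q) = -3 + (P*Q + Q) = -3 + (Q + P*Q) = -3 + Q + P*Q)
a(g) = 3/2 - g - g²/2 (a(g) = -(g + (-3 + g + g*g))/2 = -(g + (-3 + g + g²))/2 = -(-3 + g² + 2*g)/2 = 3/2 - g - g²/2)
1/(a(547) - 501696) = 1/((3/2 - 1*547 - ½*547²) - 501696) = 1/((3/2 - 547 - ½*299209) - 501696) = 1/((3/2 - 547 - 299209/2) - 501696) = 1/(-150150 - 501696) = 1/(-651846) = -1/651846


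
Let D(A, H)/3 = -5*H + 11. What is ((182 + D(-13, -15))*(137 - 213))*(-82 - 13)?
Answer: 3176800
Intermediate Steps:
D(A, H) = 33 - 15*H (D(A, H) = 3*(-5*H + 11) = 3*(11 - 5*H) = 33 - 15*H)
((182 + D(-13, -15))*(137 - 213))*(-82 - 13) = ((182 + (33 - 15*(-15)))*(137 - 213))*(-82 - 13) = ((182 + (33 + 225))*(-76))*(-95) = ((182 + 258)*(-76))*(-95) = (440*(-76))*(-95) = -33440*(-95) = 3176800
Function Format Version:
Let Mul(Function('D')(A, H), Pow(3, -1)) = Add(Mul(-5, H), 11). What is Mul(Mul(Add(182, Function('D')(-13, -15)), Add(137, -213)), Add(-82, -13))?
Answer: 3176800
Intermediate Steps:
Function('D')(A, H) = Add(33, Mul(-15, H)) (Function('D')(A, H) = Mul(3, Add(Mul(-5, H), 11)) = Mul(3, Add(11, Mul(-5, H))) = Add(33, Mul(-15, H)))
Mul(Mul(Add(182, Function('D')(-13, -15)), Add(137, -213)), Add(-82, -13)) = Mul(Mul(Add(182, Add(33, Mul(-15, -15))), Add(137, -213)), Add(-82, -13)) = Mul(Mul(Add(182, Add(33, 225)), -76), -95) = Mul(Mul(Add(182, 258), -76), -95) = Mul(Mul(440, -76), -95) = Mul(-33440, -95) = 3176800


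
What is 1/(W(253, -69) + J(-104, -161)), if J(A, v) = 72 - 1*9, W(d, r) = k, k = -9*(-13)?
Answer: 1/180 ≈ 0.0055556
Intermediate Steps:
k = 117
W(d, r) = 117
J(A, v) = 63 (J(A, v) = 72 - 9 = 63)
1/(W(253, -69) + J(-104, -161)) = 1/(117 + 63) = 1/180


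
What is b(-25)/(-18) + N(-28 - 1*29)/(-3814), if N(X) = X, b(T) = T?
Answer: 24094/17163 ≈ 1.4038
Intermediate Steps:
b(-25)/(-18) + N(-28 - 1*29)/(-3814) = -25/(-18) + (-28 - 1*29)/(-3814) = -25*(-1/18) + (-28 - 29)*(-1/3814) = 25/18 - 57*(-1/3814) = 25/18 + 57/3814 = 24094/17163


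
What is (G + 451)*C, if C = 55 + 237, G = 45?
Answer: 144832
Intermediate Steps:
C = 292
(G + 451)*C = (45 + 451)*292 = 496*292 = 144832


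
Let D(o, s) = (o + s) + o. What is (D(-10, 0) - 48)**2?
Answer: 4624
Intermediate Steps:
D(o, s) = s + 2*o
(D(-10, 0) - 48)**2 = ((0 + 2*(-10)) - 48)**2 = ((0 - 20) - 48)**2 = (-20 - 48)**2 = (-68)**2 = 4624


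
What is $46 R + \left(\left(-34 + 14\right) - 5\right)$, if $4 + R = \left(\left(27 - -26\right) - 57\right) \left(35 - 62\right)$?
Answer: $4759$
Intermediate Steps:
$R = 104$ ($R = -4 + \left(\left(27 - -26\right) - 57\right) \left(35 - 62\right) = -4 + \left(\left(27 + 26\right) - 57\right) \left(-27\right) = -4 + \left(53 - 57\right) \left(-27\right) = -4 - -108 = -4 + 108 = 104$)
$46 R + \left(\left(-34 + 14\right) - 5\right) = 46 \cdot 104 + \left(\left(-34 + 14\right) - 5\right) = 4784 - 25 = 4759$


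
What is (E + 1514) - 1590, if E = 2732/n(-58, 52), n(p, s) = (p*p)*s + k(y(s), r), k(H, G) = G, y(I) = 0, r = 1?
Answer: -13291872/174929 ≈ -75.984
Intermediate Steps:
n(p, s) = 1 + s*p**2 (n(p, s) = (p*p)*s + 1 = p**2*s + 1 = s*p**2 + 1 = 1 + s*p**2)
E = 2732/174929 (E = 2732/(1 + 52*(-58)**2) = 2732/(1 + 52*3364) = 2732/(1 + 174928) = 2732/174929 ≈ 0.015618)
(E + 1514) - 1590 = (2732/174929 + 1514) - 1590 = 264845238/174929 - 1590 = -13291872/174929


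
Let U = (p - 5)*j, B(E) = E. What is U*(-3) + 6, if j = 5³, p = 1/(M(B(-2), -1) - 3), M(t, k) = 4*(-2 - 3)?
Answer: 43638/23 ≈ 1897.3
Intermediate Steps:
M(t, k) = -20 (M(t, k) = 4*(-5) = -20)
p = -1/23 (p = 1/(-20 - 3) = 1/(-23) = -1/23 ≈ -0.043478)
j = 125
U = -14500/23 (U = (-1/23 - 5)*125 = -116/23*125 = -14500/23 ≈ -630.43)
U*(-3) + 6 = -14500/23*(-3) + 6 = 43500/23 + 6 = 43638/23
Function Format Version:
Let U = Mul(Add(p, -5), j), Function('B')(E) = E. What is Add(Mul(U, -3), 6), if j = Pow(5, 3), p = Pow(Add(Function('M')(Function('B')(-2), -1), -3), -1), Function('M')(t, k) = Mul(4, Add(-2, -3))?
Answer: Rational(43638, 23) ≈ 1897.3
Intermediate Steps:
Function('M')(t, k) = -20 (Function('M')(t, k) = Mul(4, -5) = -20)
p = Rational(-1, 23) (p = Pow(Add(-20, -3), -1) = Pow(-23, -1) = Rational(-1, 23) ≈ -0.043478)
j = 125
U = Rational(-14500, 23) (U = Mul(Add(Rational(-1, 23), -5), 125) = Mul(Rational(-116, 23), 125) = Rational(-14500, 23) ≈ -630.43)
Add(Mul(U, -3), 6) = Add(Mul(Rational(-14500, 23), -3), 6) = Add(Rational(43500, 23), 6) = Rational(43638, 23)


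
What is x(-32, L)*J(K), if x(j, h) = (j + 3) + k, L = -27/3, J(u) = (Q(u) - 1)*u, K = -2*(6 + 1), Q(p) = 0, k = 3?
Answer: -364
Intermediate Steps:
K = -14 (K = -2*7 = -14)
J(u) = -u (J(u) = (0 - 1)*u = -u)
L = -9 (L = -27*⅓ = -9)
x(j, h) = 6 + j (x(j, h) = (j + 3) + 3 = (3 + j) + 3 = 6 + j)
x(-32, L)*J(K) = (6 - 32)*(-1*(-14)) = -26*14 = -364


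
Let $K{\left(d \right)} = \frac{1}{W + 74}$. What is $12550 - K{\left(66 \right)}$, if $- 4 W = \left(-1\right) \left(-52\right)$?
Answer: $\frac{765549}{61} \approx 12550.0$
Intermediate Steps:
$W = -13$ ($W = - \frac{\left(-1\right) \left(-52\right)}{4} = \left(- \frac{1}{4}\right) 52 = -13$)
$K{\left(d \right)} = \frac{1}{61}$ ($K{\left(d \right)} = \frac{1}{-13 + 74} = \frac{1}{61}$)
$12550 - K{\left(66 \right)} = 12550 - \frac{1}{61} = \frac{765549}{61}$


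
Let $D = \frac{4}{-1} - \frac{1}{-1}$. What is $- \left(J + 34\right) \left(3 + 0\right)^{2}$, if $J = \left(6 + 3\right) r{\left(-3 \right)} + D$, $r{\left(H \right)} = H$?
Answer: $-36$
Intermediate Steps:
$D = -3$ ($D = 4 \left(-1\right) - -1 = -4 + 1 = -3$)
$J = -30$ ($J = \left(6 + 3\right) \left(-3\right) - 3 = 9 \left(-3\right) - 3 = -27 - 3 = -30$)
$- \left(J + 34\right) \left(3 + 0\right)^{2} = - \left(-30 + 34\right) \left(3 + 0\right)^{2} = - 4 \cdot 3^{2} = - 4 \cdot 9 = \left(-1\right) 36 = -36$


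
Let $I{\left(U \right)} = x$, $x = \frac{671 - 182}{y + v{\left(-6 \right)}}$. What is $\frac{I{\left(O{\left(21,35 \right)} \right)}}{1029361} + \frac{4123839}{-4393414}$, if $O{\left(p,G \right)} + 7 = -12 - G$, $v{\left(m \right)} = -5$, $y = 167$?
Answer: $- \frac{57306227966246}{61052521884129} \approx -0.93864$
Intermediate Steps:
$x = \frac{163}{54}$ ($x = \frac{671 - 182}{167 - 5} = \frac{489}{162} = 489 \cdot \frac{1}{162} = \frac{163}{54} \approx 3.0185$)
$O{\left(p,G \right)} = -19 - G$ ($O{\left(p,G \right)} = -7 - \left(12 + G\right) = -19 - G$)
$I{\left(U \right)} = \frac{163}{54}$
$\frac{I{\left(O{\left(21,35 \right)} \right)}}{1029361} + \frac{4123839}{-4393414} = \frac{163}{54 \cdot 1029361} + \frac{4123839}{-4393414} = \frac{163}{54} \cdot \frac{1}{1029361} + 4123839 \left(- \frac{1}{4393414}\right) = \frac{163}{55585494} - \frac{4123839}{4393414} = - \frac{57306227966246}{61052521884129}$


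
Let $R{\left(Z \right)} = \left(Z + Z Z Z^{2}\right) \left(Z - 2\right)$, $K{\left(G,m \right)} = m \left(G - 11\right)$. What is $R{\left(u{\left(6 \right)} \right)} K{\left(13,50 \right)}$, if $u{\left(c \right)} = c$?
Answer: $520800$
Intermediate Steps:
$K{\left(G,m \right)} = m \left(-11 + G\right)$
$R{\left(Z \right)} = \left(-2 + Z\right) \left(Z + Z^{4}\right)$ ($R{\left(Z \right)} = \left(Z + Z^{2} Z^{2}\right) \left(-2 + Z\right) = \left(Z + Z^{4}\right) \left(-2 + Z\right) = \left(-2 + Z\right) \left(Z + Z^{4}\right)$)
$R{\left(u{\left(6 \right)} \right)} K{\left(13,50 \right)} = 6 \left(-2 + 6 + 6^{4} - 2 \cdot 6^{3}\right) 50 \left(-11 + 13\right) = 6 \left(-2 + 6 + 1296 - 432\right) 50 \cdot 2 = 6 \left(-2 + 6 + 1296 - 432\right) 100 = 6 \cdot 868 \cdot 100 = 5208 \cdot 100 = 520800$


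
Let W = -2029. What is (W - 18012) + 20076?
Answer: 35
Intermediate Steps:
(W - 18012) + 20076 = (-2029 - 18012) + 20076 = -20041 + 20076 = 35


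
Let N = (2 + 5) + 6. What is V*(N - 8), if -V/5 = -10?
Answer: 250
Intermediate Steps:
N = 13 (N = 7 + 6 = 13)
V = 50 (V = -5*(-10) = 50)
V*(N - 8) = 50*(13 - 8) = 50*5 = 250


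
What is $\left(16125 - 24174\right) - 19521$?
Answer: $-27570$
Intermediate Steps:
$\left(16125 - 24174\right) - 19521 = -8049 - 19521 = -27570$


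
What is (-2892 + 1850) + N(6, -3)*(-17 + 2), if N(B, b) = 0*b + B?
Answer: -1132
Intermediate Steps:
N(B, b) = B (N(B, b) = 0 + B = B)
(-2892 + 1850) + N(6, -3)*(-17 + 2) = (-2892 + 1850) + 6*(-17 + 2) = -1042 + 6*(-15) = -1042 - 90 = -1132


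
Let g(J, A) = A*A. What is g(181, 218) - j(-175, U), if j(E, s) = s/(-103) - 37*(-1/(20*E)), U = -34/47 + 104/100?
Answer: 805223125197/16943500 ≈ 47524.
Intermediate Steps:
g(J, A) = A²
U = 372/1175 (U = -34*1/47 + 104*(1/100) = -34/47 + 26/25 = 372/1175 ≈ 0.31660)
j(E, s) = -s/103 + 37/(20*E) (j(E, s) = s*(-1/103) - 37*(-1/(20*E)) = -s/103 - (-37)/(20*E) = -s/103 + 37/(20*E))
g(181, 218) - j(-175, U) = 218² - (-1/103*372/1175 + (37/20)/(-175)) = 47524 - (-372/121025 + (37/20)*(-1/175)) = 47524 - (-372/121025 - 37/3500) = 47524 - 1*(-231197/16943500) = 47524 + 231197/16943500 = 805223125197/16943500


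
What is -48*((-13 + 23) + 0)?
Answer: -480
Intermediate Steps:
-48*((-13 + 23) + 0) = -48*(10 + 0) = -48*10 = -480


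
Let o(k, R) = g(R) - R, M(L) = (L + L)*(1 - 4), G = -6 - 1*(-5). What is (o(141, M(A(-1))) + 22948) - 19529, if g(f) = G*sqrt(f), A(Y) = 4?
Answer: 3443 - 2*I*sqrt(6) ≈ 3443.0 - 4.899*I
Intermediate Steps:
G = -1 (G = -6 + 5 = -1)
M(L) = -6*L (M(L) = (2*L)*(-3) = -6*L)
g(f) = -sqrt(f)
o(k, R) = -R - sqrt(R) (o(k, R) = -sqrt(R) - R = -R - sqrt(R))
(o(141, M(A(-1))) + 22948) - 19529 = ((-(-6)*4 - sqrt(-6*4)) + 22948) - 19529 = ((-1*(-24) - sqrt(-24)) + 22948) - 19529 = ((24 - 2*I*sqrt(6)) + 22948) - 19529 = (22972 - 2*I*sqrt(6)) - 19529 = 3443 - 2*I*sqrt(6)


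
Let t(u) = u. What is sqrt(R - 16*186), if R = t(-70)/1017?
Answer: I*sqrt(342012806)/339 ≈ 54.553*I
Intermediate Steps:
R = -70/1017 ≈ -0.068830
sqrt(R - 16*186) = sqrt(-70/1017 - 16*186) = sqrt(-70/1017 - 2976) = sqrt(-3026662/1017) = I*sqrt(342012806)/339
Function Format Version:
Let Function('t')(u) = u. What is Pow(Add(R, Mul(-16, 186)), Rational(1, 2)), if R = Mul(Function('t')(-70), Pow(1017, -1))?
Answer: Mul(Rational(1, 339), I, Pow(342012806, Rational(1, 2))) ≈ Mul(54.553, I)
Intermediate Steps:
R = Rational(-70, 1017) (R = Mul(-70, Pow(1017, -1)) = Mul(-70, Rational(1, 1017)) = Rational(-70, 1017) ≈ -0.068830)
Pow(Add(R, Mul(-16, 186)), Rational(1, 2)) = Pow(Add(Rational(-70, 1017), Mul(-16, 186)), Rational(1, 2)) = Pow(Add(Rational(-70, 1017), -2976), Rational(1, 2)) = Pow(Rational(-3026662, 1017), Rational(1, 2)) = Mul(Rational(1, 339), I, Pow(342012806, Rational(1, 2)))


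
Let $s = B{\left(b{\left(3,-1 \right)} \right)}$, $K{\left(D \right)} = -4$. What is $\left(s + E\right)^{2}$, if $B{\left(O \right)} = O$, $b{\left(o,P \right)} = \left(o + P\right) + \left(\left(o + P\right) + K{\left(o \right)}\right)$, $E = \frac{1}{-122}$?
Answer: $\frac{1}{14884} \approx 6.7186 \cdot 10^{-5}$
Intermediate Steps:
$E = - \frac{1}{122} \approx -0.0081967$
$b{\left(o,P \right)} = -4 + 2 P + 2 o$ ($b{\left(o,P \right)} = \left(o + P\right) - \left(4 - P - o\right) = \left(P + o\right) - \left(4 - P - o\right) = \left(P + o\right) + \left(-4 + P + o\right) = -4 + 2 P + 2 o$)
$s = 0$ ($s = -4 + 2 \left(-1\right) + 2 \cdot 3 = -4 - 2 + 6 = 0$)
$\left(s + E\right)^{2} = \left(0 - \frac{1}{122}\right)^{2} = \left(- \frac{1}{122}\right)^{2} = \frac{1}{14884}$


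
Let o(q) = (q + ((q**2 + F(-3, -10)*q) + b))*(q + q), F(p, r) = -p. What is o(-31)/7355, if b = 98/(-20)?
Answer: -257951/36775 ≈ -7.0143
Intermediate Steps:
b = -49/10 (b = 98*(-1/20) = -49/10 ≈ -4.9000)
o(q) = 2*q*(-49/10 + q**2 + 4*q) (o(q) = (q + ((q**2 + (-1*(-3))*q) - 49/10))*(q + q) = (q + ((q**2 + 3*q) - 49/10))*(2*q) = (q + (-49/10 + q**2 + 3*q))*(2*q) = (-49/10 + q**2 + 4*q)*(2*q) = 2*q*(-49/10 + q**2 + 4*q))
o(-31)/7355 = ((1/5)*(-31)*(-49 + 10*(-31)**2 + 40*(-31)))/7355 = ((1/5)*(-31)*(-49 + 10*961 - 1240))*(1/7355) = ((1/5)*(-31)*(-49 + 9610 - 1240))*(1/7355) = ((1/5)*(-31)*8321)*(1/7355) = -257951/5*1/7355 = -257951/36775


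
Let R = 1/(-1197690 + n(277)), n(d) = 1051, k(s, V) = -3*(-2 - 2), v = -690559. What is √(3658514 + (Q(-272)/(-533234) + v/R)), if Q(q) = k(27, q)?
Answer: √58741027676836194973933/266617 ≈ 9.0904e+5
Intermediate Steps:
k(s, V) = 12 (k(s, V) = -3*(-4) = 12)
Q(q) = 12
R = -1/1196639 (R = 1/(-1197690 + 1051) = 1/(-1196639) = -1/1196639 ≈ -8.3567e-7)
√(3658514 + (Q(-272)/(-533234) + v/R)) = √(3658514 + (12/(-533234) - 690559/(-1/1196639))) = √(3658514 + (12*(-1/533234) - 690559*(-1196639))) = √(3658514 + (-6/266617 + 826349831201)) = √(3658514 + 220318912945317011/266617) = √(220319888367344149/266617) = √58741027676836194973933/266617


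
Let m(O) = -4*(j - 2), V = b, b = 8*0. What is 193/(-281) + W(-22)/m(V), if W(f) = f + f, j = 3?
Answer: 2898/281 ≈ 10.313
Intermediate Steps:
b = 0
V = 0
W(f) = 2*f
m(O) = -4 (m(O) = -4*(3 - 2) = -4*1 = -4)
193/(-281) + W(-22)/m(V) = 193/(-281) + (2*(-22))/(-4) = 193*(-1/281) - 44*(-¼) = -193/281 + 11 = 2898/281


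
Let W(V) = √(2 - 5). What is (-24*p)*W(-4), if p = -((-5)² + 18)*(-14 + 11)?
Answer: -3096*I*√3 ≈ -5362.4*I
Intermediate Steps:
W(V) = I*√3 (W(V) = √(-3) = I*√3)
p = 129 (p = -(25 + 18)*(-3) = -43*(-3) = -1*(-129) = 129)
(-24*p)*W(-4) = (-24*129)*(I*√3) = -3096*I*√3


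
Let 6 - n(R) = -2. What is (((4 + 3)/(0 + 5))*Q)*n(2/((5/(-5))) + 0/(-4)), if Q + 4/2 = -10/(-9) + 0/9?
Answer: -448/45 ≈ -9.9556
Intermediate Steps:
n(R) = 8 (n(R) = 6 - 1*(-2) = 6 + 2 = 8)
Q = -8/9 (Q = -2 + (-10/(-9) + 0/9) = -2 + (-10*(-⅑) + 0*(⅑)) = -2 + (10/9 + 0) = -2 + 10/9 = -8/9 ≈ -0.88889)
(((4 + 3)/(0 + 5))*Q)*n(2/((5/(-5))) + 0/(-4)) = (((4 + 3)/(0 + 5))*(-8/9))*8 = ((7/5)*(-8/9))*8 = -56/45*8 = -448/45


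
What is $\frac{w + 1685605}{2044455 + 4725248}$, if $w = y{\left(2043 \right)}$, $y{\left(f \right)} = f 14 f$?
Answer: $\frac{60119491}{6769703} \approx 8.8807$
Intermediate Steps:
$y{\left(f \right)} = 14 f^{2}$ ($y{\left(f \right)} = 14 f f = 14 f^{2}$)
$w = 58433886$ ($w = 14 \cdot 2043^{2} = 14 \cdot 4173849 = 58433886$)
$\frac{w + 1685605}{2044455 + 4725248} = \frac{58433886 + 1685605}{2044455 + 4725248} = \frac{60119491}{6769703}$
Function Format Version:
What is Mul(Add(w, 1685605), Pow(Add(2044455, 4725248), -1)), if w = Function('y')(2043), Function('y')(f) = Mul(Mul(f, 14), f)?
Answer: Rational(60119491, 6769703) ≈ 8.8807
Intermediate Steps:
Function('y')(f) = Mul(14, Pow(f, 2)) (Function('y')(f) = Mul(Mul(14, f), f) = Mul(14, Pow(f, 2)))
w = 58433886 (w = Mul(14, Pow(2043, 2)) = Mul(14, 4173849) = 58433886)
Mul(Add(w, 1685605), Pow(Add(2044455, 4725248), -1)) = Mul(Add(58433886, 1685605), Pow(Add(2044455, 4725248), -1)) = Mul(60119491, Pow(6769703, -1)) = Mul(60119491, Rational(1, 6769703)) = Rational(60119491, 6769703)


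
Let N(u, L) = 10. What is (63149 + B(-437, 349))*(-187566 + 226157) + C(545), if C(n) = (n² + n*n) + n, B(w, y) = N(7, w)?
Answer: 2437963564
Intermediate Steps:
B(w, y) = 10
C(n) = n + 2*n² (C(n) = (n² + n²) + n = 2*n² + n = n + 2*n²)
(63149 + B(-437, 349))*(-187566 + 226157) + C(545) = (63149 + 10)*(-187566 + 226157) + 545*(1 + 2*545) = 63159*38591 + 545*(1 + 1090) = 2437368969 + 545*1091 = 2437368969 + 594595 = 2437963564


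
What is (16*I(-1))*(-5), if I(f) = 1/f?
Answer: 80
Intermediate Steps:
(16*I(-1))*(-5) = (16/(-1))*(-5) = (16*(-1))*(-5) = -16*(-5) = 80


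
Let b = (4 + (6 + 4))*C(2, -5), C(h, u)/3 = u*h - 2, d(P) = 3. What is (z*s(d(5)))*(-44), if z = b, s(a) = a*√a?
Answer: 66528*√3 ≈ 1.1523e+5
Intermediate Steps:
C(h, u) = -6 + 3*h*u (C(h, u) = 3*(u*h - 2) = 3*(h*u - 2) = 3*(-2 + h*u) = -6 + 3*h*u)
s(a) = a^(3/2)
b = -504 (b = (4 + (6 + 4))*(-6 + 3*2*(-5)) = (4 + 10)*(-6 - 30) = 14*(-36) = -504)
z = -504
(z*s(d(5)))*(-44) = -1512*√3*(-44) = 66528*√3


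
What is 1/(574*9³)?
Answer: 1/418446 ≈ 2.3898e-6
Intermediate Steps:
1/(574*9³) = 1/(574*729) = 1/418446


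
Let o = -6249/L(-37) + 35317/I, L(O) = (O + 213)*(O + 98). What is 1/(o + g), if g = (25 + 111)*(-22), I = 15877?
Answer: -170455472/509722824285 ≈ -0.00033441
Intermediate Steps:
L(O) = (98 + O)*(213 + O) (L(O) = (213 + O)*(98 + O) = (98 + O)*(213 + O))
o = 279947939/170455472 (o = -6249/(20874 + (-37)² + 311*(-37)) + 35317/15877 = -6249/(20874 + 1369 - 11507) + 35317*(1/15877) = -6249/10736 + 35317/15877 = 279947939/170455472 ≈ 1.6424)
g = -2992 (g = 136*(-22) = -2992)
1/(o + g) = 1/(279947939/170455472 - 2992) = 1/(-509722824285/170455472) = -170455472/509722824285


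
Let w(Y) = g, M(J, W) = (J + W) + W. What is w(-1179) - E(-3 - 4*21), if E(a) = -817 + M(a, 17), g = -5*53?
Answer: 605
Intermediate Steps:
M(J, W) = J + 2*W
g = -265
E(a) = -783 + a (E(a) = -817 + (a + 2*17) = -817 + (a + 34) = -817 + (34 + a) = -783 + a)
w(Y) = -265
w(-1179) - E(-3 - 4*21) = -265 - (-783 + (-3 - 4*21)) = -265 - (-783 + (-3 - 84)) = -265 - (-783 - 87) = -265 - 1*(-870) = -265 + 870 = 605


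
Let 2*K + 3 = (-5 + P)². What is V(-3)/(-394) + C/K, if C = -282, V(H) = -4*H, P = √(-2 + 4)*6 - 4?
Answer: 462812/4531 + 1692*√2/23 ≈ 206.18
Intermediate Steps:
P = -4 + 6*√2 (P = √2*6 - 4 = 6*√2 - 4 = -4 + 6*√2 ≈ 4.4853)
K = -3/2 + (-9 + 6*√2)²/2 (K = -3/2 + (-5 + (-4 + 6*√2))²/2 = -3/2 + (-9 + 6*√2)²/2 ≈ -1.3675)
V(-3)/(-394) + C/K = -4*(-3)/(-394) - 282/(75 - 54*√2) = 12*(-1/394) - 282/(75 - 54*√2) = -6/197 - 282/(75 - 54*√2)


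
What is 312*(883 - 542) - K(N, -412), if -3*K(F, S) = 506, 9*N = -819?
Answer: 319682/3 ≈ 1.0656e+5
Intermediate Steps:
N = -91 (N = (⅑)*(-819) = -91)
K(F, S) = -506/3 (K(F, S) = -⅓*506 = -506/3)
312*(883 - 542) - K(N, -412) = 312*(883 - 542) - 1*(-506/3) = 312*341 + 506/3 = 106392 + 506/3 = 319682/3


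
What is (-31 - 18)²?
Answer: 2401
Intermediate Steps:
(-31 - 18)² = (-49)² = 2401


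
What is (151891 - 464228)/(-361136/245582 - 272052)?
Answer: 38352172567/33405717700 ≈ 1.1481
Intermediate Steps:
(151891 - 464228)/(-361136/245582 - 272052) = -312337/(-361136*1/245582 - 272052) = -312337/(-180568/122791 - 272052) = -312337/(-33405717700/122791) = -312337*(-122791/33405717700) = 38352172567/33405717700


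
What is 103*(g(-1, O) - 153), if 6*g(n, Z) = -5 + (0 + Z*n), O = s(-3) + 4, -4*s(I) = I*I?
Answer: -126999/8 ≈ -15875.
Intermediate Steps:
s(I) = -I²/4 (s(I) = -I*I/4 = -I²/4)
O = 7/4 (O = -¼*(-3)² + 4 = -¼*9 + 4 = -9/4 + 4 = 7/4 ≈ 1.7500)
g(n, Z) = -⅚ + Z*n/6 (g(n, Z) = (-5 + (0 + Z*n))/6 = (-5 + Z*n)/6 = -⅚ + Z*n/6)
103*(g(-1, O) - 153) = 103*((-⅚ + (⅙)*(7/4)*(-1)) - 153) = 103*((-⅚ - 7/24) - 153) = 103*(-9/8 - 153) = 103*(-1233/8) = -126999/8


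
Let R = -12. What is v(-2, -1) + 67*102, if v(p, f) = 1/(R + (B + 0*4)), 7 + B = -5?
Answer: 164015/24 ≈ 6834.0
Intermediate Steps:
B = -12 (B = -7 - 5 = -12)
v(p, f) = -1/24 (v(p, f) = 1/(-12 + (-12 + 0*4)) = 1/(-12 + (-12 + 0)) = 1/(-12 - 12) = 1/(-24) = -1/24)
v(-2, -1) + 67*102 = -1/24 + 67*102 = -1/24 + 6834 = 164015/24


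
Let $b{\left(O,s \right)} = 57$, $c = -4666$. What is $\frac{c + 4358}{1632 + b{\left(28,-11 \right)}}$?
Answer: $- \frac{308}{1689} \approx -0.18236$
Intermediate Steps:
$\frac{c + 4358}{1632 + b{\left(28,-11 \right)}} = \frac{-4666 + 4358}{1632 + 57} = - \frac{308}{1689}$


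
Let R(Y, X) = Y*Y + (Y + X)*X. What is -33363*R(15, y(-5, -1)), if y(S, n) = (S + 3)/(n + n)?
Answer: -8040483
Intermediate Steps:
y(S, n) = (3 + S)/(2*n) (y(S, n) = (3 + S)/((2*n)) = (3 + S)*(1/(2*n)) = (3 + S)/(2*n))
R(Y, X) = Y² + X*(X + Y) (R(Y, X) = Y² + (X + Y)*X = Y² + X*(X + Y))
-33363*R(15, y(-5, -1)) = -33363*(((½)*(3 - 5)/(-1))² + 15² + ((½)*(3 - 5)/(-1))*15) = -33363*(((½)*(-1)*(-2))² + 225 + ((½)*(-1)*(-2))*15) = -33363*(1² + 225 + 1*15) = -33363*(1 + 225 + 15) = -33363*241 = -8040483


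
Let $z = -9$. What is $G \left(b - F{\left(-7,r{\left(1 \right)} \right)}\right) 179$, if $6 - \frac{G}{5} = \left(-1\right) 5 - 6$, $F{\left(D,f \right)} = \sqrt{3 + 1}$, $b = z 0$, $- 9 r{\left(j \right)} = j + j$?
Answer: $-30430$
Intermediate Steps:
$r{\left(j \right)} = - \frac{2 j}{9}$ ($r{\left(j \right)} = - \frac{j + j}{9} = - \frac{2 j}{9}$)
$b = 0$ ($b = \left(-9\right) 0 = 0$)
$F{\left(D,f \right)} = 2$ ($F{\left(D,f \right)} = \sqrt{4} = 2$)
$G = 85$ ($G = 30 - 5 \left(\left(-1\right) 5 - 6\right) = 30 - 5 \left(-5 - 6\right) = 30 - -55 = 30 + 55 = 85$)
$G \left(b - F{\left(-7,r{\left(1 \right)} \right)}\right) 179 = 85 \left(0 - 2\right) 179 = 85 \left(-2\right) 179 = \left(-170\right) 179 = -30430$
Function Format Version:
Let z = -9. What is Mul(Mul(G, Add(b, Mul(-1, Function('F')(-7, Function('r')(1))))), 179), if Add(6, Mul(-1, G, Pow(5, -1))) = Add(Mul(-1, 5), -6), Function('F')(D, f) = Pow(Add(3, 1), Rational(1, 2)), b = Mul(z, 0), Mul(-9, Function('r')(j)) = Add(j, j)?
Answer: -30430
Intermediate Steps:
Function('r')(j) = Mul(Rational(-2, 9), j) (Function('r')(j) = Mul(Rational(-1, 9), Add(j, j)) = Mul(Rational(-1, 9), Mul(2, j)) = Mul(Rational(-2, 9), j))
b = 0 (b = Mul(-9, 0) = 0)
Function('F')(D, f) = 2 (Function('F')(D, f) = Pow(4, Rational(1, 2)) = 2)
G = 85 (G = Add(30, Mul(-5, Add(Mul(-1, 5), -6))) = Add(30, Mul(-5, Add(-5, -6))) = Add(30, Mul(-5, -11)) = Add(30, 55) = 85)
Mul(Mul(G, Add(b, Mul(-1, Function('F')(-7, Function('r')(1))))), 179) = Mul(Mul(85, Add(0, Mul(-1, 2))), 179) = Mul(Mul(85, Add(0, -2)), 179) = Mul(Mul(85, -2), 179) = Mul(-170, 179) = -30430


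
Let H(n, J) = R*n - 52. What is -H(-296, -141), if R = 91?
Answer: 26988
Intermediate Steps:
H(n, J) = -52 + 91*n (H(n, J) = 91*n - 52 = -52 + 91*n)
-H(-296, -141) = -(-52 + 91*(-296)) = -(-52 - 26936) = -1*(-26988) = 26988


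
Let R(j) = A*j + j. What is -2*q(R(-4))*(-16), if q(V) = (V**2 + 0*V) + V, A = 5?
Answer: 17664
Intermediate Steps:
R(j) = 6*j (R(j) = 5*j + j = 6*j)
q(V) = V + V**2 (q(V) = (V**2 + 0) + V = V**2 + V = V + V**2)
-2*q(R(-4))*(-16) = -2*6*(-4)*(1 + 6*(-4))*(-16) = -(-48)*(1 - 24)*(-16) = -(-48)*(-23)*(-16) = -2*552*(-16) = -1104*(-16) = 17664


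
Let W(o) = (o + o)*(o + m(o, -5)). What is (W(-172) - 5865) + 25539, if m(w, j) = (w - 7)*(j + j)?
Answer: -536918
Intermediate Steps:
m(w, j) = 2*j*(-7 + w) (m(w, j) = (-7 + w)*(2*j) = 2*j*(-7 + w))
W(o) = 2*o*(70 - 9*o) (W(o) = (o + o)*(o + 2*(-5)*(-7 + o)) = (2*o)*(o + (70 - 10*o)) = (2*o)*(70 - 9*o) = 2*o*(70 - 9*o))
(W(-172) - 5865) + 25539 = (2*(-172)*(70 - 9*(-172)) - 5865) + 25539 = (2*(-172)*(70 + 1548) - 5865) + 25539 = (2*(-172)*1618 - 5865) + 25539 = (-556592 - 5865) + 25539 = -562457 + 25539 = -536918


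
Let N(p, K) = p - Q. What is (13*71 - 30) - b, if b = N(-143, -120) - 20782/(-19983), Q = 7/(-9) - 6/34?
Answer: 1053789400/1019133 ≈ 1034.0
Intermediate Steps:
Q = -146/153 (Q = 7*(-⅑) - 6*1/34 = -7/9 - 3/17 = -146/153 ≈ -0.95425)
N(p, K) = 146/153 + p (N(p, K) = p - 1*(-146/153) = p + 146/153 = 146/153 + p)
b = -143703631/1019133 (b = (146/153 - 143) - 20782/(-19983) = -21733/153 - 20782*(-1/19983) = -21733/153 + 20782/19983 = -143703631/1019133 ≈ -141.01)
(13*71 - 30) - b = (13*71 - 30) - 1*(-143703631/1019133) = (923 - 30) + 143703631/1019133 = 893 + 143703631/1019133 = 1053789400/1019133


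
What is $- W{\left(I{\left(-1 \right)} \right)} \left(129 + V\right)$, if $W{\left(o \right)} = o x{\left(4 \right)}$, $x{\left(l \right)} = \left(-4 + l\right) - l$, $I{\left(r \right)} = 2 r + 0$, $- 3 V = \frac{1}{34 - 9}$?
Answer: $- \frac{77392}{75} \approx -1031.9$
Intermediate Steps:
$V = - \frac{1}{75}$ ($V = - \frac{1}{3 \left(34 - 9\right)} = - \frac{1}{3 \cdot 25} = \left(- \frac{1}{3}\right) \frac{1}{25} = - \frac{1}{75} \approx -0.013333$)
$I{\left(r \right)} = 2 r$
$x{\left(l \right)} = -4$
$W{\left(o \right)} = - 4 o$ ($W{\left(o \right)} = o \left(-4\right) = - 4 o$)
$- W{\left(I{\left(-1 \right)} \right)} \left(129 + V\right) = - - 4 \cdot 2 \left(-1\right) \left(129 - \frac{1}{75}\right) = - \frac{\left(-4\right) \left(-2\right) 9674}{75} = - \frac{8 \cdot 9674}{75} = \left(-1\right) \frac{77392}{75} = - \frac{77392}{75}$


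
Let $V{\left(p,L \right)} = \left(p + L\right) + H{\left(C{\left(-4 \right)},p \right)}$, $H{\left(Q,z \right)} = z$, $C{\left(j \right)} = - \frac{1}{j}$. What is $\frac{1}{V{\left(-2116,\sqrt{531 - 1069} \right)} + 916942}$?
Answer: $\frac{456355}{416519772319} - \frac{i \sqrt{538}}{833039544638} \approx 1.0956 \cdot 10^{-6} - 2.7844 \cdot 10^{-11} i$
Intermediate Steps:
$V{\left(p,L \right)} = L + 2 p$ ($V{\left(p,L \right)} = \left(p + L\right) + p = \left(L + p\right) + p = L + 2 p$)
$\frac{1}{V{\left(-2116,\sqrt{531 - 1069} \right)} + 916942} = \frac{1}{\left(\sqrt{531 - 1069} + 2 \left(-2116\right)\right) + 916942} = \frac{1}{\left(\sqrt{-538} - 4232\right) + 916942} = \frac{1}{\left(i \sqrt{538} - 4232\right) + 916942} = \frac{1}{\left(-4232 + i \sqrt{538}\right) + 916942} = \frac{1}{912710 + i \sqrt{538}}$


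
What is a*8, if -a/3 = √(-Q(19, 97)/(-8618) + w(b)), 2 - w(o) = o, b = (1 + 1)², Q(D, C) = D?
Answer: -36*I*√16486234/4309 ≈ -33.922*I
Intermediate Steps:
b = 4 (b = 2² = 4)
w(o) = 2 - o
a = -9*I*√16486234/8618 (a = -3*√(-19/(-8618) + (2 - 1*4)) = -3*√(-19*(-1)/8618 + (2 - 4)) = -3*√(-1*(-19/8618) - 2) = -3*√(19/8618 - 2) = -9*I*√16486234/8618 ≈ -4.2403*I)
a*8 = -9*I*√16486234/8618*8 = -36*I*√16486234/4309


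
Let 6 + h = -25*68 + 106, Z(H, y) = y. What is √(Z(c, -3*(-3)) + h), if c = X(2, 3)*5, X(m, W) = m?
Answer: I*√1591 ≈ 39.887*I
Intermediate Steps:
c = 10 (c = 2*5 = 10)
h = -1600 (h = -6 + (-25*68 + 106) = -6 + (-1700 + 106) = -6 - 1594 = -1600)
√(Z(c, -3*(-3)) + h) = √(-3*(-3) - 1600) = √(9 - 1600) = √(-1591) = I*√1591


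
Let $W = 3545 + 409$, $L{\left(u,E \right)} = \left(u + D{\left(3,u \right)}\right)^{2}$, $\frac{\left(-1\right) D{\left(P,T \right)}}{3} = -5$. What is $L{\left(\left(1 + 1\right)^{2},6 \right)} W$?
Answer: $1427394$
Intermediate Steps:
$D{\left(P,T \right)} = 15$ ($D{\left(P,T \right)} = \left(-3\right) \left(-5\right) = 15$)
$L{\left(u,E \right)} = \left(15 + u\right)^{2}$ ($L{\left(u,E \right)} = \left(u + 15\right)^{2} = \left(15 + u\right)^{2}$)
$W = 3954$
$L{\left(\left(1 + 1\right)^{2},6 \right)} W = \left(15 + \left(1 + 1\right)^{2}\right)^{2} \cdot 3954 = \left(15 + 2^{2}\right)^{2} \cdot 3954 = \left(15 + 4\right)^{2} \cdot 3954 = 19^{2} \cdot 3954 = 361 \cdot 3954 = 1427394$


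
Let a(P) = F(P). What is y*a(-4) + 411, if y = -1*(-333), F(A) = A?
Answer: -921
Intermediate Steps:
y = 333
a(P) = P
y*a(-4) + 411 = 333*(-4) + 411 = -1332 + 411 = -921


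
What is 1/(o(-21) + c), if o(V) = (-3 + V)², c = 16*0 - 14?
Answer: 1/562 ≈ 0.0017794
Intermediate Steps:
c = -14 (c = 0 - 14 = -14)
1/(o(-21) + c) = 1/((-3 - 21)² - 14) = 1/((-24)² - 14) = 1/(576 - 14) = 1/562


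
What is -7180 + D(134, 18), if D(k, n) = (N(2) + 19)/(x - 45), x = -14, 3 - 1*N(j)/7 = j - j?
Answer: -423660/59 ≈ -7180.7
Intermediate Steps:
N(j) = 21 (N(j) = 21 - 7*(j - j) = 21 - 7*0 = 21 + 0 = 21)
D(k, n) = -40/59 (D(k, n) = (21 + 19)/(-14 - 45) = 40/(-59) = 40*(-1/59) = -40/59)
-7180 + D(134, 18) = -7180 - 40/59 = -423660/59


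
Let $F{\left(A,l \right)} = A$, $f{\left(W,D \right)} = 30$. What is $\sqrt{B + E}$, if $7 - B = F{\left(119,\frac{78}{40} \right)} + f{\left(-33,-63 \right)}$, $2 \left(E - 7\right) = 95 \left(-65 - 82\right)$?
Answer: $\frac{i \sqrt{28470}}{2} \approx 84.365 i$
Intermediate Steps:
$E = - \frac{13951}{2}$ ($E = 7 + \frac{95 \left(-65 - 82\right)}{2} = 7 + \frac{95 \left(-147\right)}{2} = 7 + \frac{1}{2} \left(-13965\right) = 7 - \frac{13965}{2} = - \frac{13951}{2} \approx -6975.5$)
$B = -142$ ($B = 7 - \left(119 + 30\right) = 7 - 149 = -142$)
$\sqrt{B + E} = \sqrt{-142 - \frac{13951}{2}} = \sqrt{- \frac{14235}{2}} = \frac{i \sqrt{28470}}{2}$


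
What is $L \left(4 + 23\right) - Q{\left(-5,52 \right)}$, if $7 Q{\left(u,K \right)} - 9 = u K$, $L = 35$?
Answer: $\frac{6866}{7} \approx 980.86$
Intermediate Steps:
$Q{\left(u,K \right)} = \frac{9}{7} + \frac{K u}{7}$ ($Q{\left(u,K \right)} = \frac{9}{7} + \frac{u K}{7} = \frac{9}{7} + \frac{K u}{7}$)
$L \left(4 + 23\right) - Q{\left(-5,52 \right)} = 35 \left(4 + 23\right) - \left(\frac{9}{7} + \frac{1}{7} \cdot 52 \left(-5\right)\right) = 35 \cdot 27 - \left(\frac{9}{7} - \frac{260}{7}\right) = 945 - - \frac{251}{7} = 945 + \frac{251}{7} = \frac{6866}{7}$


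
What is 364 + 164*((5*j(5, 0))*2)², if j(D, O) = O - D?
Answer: 410364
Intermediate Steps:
364 + 164*((5*j(5, 0))*2)² = 364 + 164*((5*(0 - 1*5))*2)² = 364 + 164*((5*(0 - 5))*2)² = 364 + 164*((5*(-5))*2)² = 364 + 164*(-25*2)² = 364 + 164*(-50)² = 364 + 164*2500 = 364 + 410000 = 410364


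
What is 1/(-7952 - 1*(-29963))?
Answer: 1/22011 ≈ 4.5432e-5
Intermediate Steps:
1/(-7952 - 1*(-29963)) = 1/(-7952 + 29963) = 1/22011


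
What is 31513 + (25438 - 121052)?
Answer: -64101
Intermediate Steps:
31513 + (25438 - 121052) = 31513 - 95614 = -64101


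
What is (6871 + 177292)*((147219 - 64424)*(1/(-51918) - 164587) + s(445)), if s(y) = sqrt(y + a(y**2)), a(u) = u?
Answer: -130292667283587227195/51918 + 184163*sqrt(198470) ≈ -2.5096e+15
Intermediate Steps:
s(y) = sqrt(y + y**2)
(6871 + 177292)*((147219 - 64424)*(1/(-51918) - 164587) + s(445)) = (6871 + 177292)*((147219 - 64424)*(1/(-51918) - 164587) + sqrt(445*(1 + 445))) = 184163*(82795*(-1/51918 - 164587) + sqrt(445*446)) = 184163*(82795*(-8545027867/51918) + sqrt(198470)) = 184163*(-707485582248265/51918 + sqrt(198470)) = -130292667283587227195/51918 + 184163*sqrt(198470)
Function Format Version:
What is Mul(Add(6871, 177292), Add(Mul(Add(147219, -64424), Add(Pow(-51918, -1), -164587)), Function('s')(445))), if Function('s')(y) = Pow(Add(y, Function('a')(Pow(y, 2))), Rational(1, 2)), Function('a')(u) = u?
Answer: Add(Rational(-130292667283587227195, 51918), Mul(184163, Pow(198470, Rational(1, 2)))) ≈ -2.5096e+15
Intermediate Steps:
Function('s')(y) = Pow(Add(y, Pow(y, 2)), Rational(1, 2))
Mul(Add(6871, 177292), Add(Mul(Add(147219, -64424), Add(Pow(-51918, -1), -164587)), Function('s')(445))) = Mul(Add(6871, 177292), Add(Mul(Add(147219, -64424), Add(Pow(-51918, -1), -164587)), Pow(Mul(445, Add(1, 445)), Rational(1, 2)))) = Mul(184163, Add(Mul(82795, Add(Rational(-1, 51918), -164587)), Pow(Mul(445, 446), Rational(1, 2)))) = Mul(184163, Add(Mul(82795, Rational(-8545027867, 51918)), Pow(198470, Rational(1, 2)))) = Mul(184163, Add(Rational(-707485582248265, 51918), Pow(198470, Rational(1, 2)))) = Add(Rational(-130292667283587227195, 51918), Mul(184163, Pow(198470, Rational(1, 2))))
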